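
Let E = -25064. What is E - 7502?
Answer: -32566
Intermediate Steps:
E - 7502 = -25064 - 7502 = -32566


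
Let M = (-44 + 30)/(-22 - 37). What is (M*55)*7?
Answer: 5390/59 ≈ 91.356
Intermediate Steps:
M = 14/59 (M = -14/(-59) = -14*(-1/59) = 14/59 ≈ 0.23729)
(M*55)*7 = ((14/59)*55)*7 = (770/59)*7 = 5390/59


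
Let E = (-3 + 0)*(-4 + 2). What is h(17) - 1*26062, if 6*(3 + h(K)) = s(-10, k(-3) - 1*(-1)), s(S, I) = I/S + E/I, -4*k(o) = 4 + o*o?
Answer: -18767093/720 ≈ -26065.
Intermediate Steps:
E = 6 (E = -3*(-2) = 6)
k(o) = -1 - o²/4 (k(o) = -(4 + o*o)/4 = -(4 + o²)/4 = -1 - o²/4)
s(S, I) = 6/I + I/S (s(S, I) = I/S + 6/I = 6/I + I/S)
h(K) = -2453/720 (h(K) = -3 + (6/((-1 - ¼*(-3)²) - 1*(-1)) + ((-1 - ¼*(-3)²) - 1*(-1))/(-10))/6 = -3 + (6/((-1 - ¼*9) + 1) + ((-1 - ¼*9) + 1)*(-⅒))/6 = -3 + (6/((-1 - 9/4) + 1) + ((-1 - 9/4) + 1)*(-⅒))/6 = -3 + (6/(-13/4 + 1) + (-13/4 + 1)*(-⅒))/6 = -3 + (6/(-9/4) - 9/4*(-⅒))/6 = -3 + (6*(-4/9) + 9/40)/6 = -3 + (-8/3 + 9/40)/6 = -3 + (⅙)*(-293/120) = -3 - 293/720 = -2453/720)
h(17) - 1*26062 = -2453/720 - 1*26062 = -2453/720 - 26062 = -18767093/720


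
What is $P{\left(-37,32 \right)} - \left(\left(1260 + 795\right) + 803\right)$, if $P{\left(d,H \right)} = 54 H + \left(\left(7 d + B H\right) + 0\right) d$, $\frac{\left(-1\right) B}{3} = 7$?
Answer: $33317$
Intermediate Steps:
$B = -21$ ($B = \left(-3\right) 7 = -21$)
$P{\left(d,H \right)} = 54 H + d \left(- 21 H + 7 d\right)$ ($P{\left(d,H \right)} = 54 H + \left(\left(7 d - 21 H\right) + 0\right) d = 54 H + \left(\left(- 21 H + 7 d\right) + 0\right) d = 54 H + \left(- 21 H + 7 d\right) d = 54 H + d \left(- 21 H + 7 d\right)$)
$P{\left(-37,32 \right)} - \left(\left(1260 + 795\right) + 803\right) = \left(7 \left(-37\right)^{2} + 54 \cdot 32 - 672 \left(-37\right)\right) - \left(\left(1260 + 795\right) + 803\right) = \left(7 \cdot 1369 + 1728 + 24864\right) - \left(2055 + 803\right) = \left(9583 + 1728 + 24864\right) - 2858 = 36175 - 2858 = 33317$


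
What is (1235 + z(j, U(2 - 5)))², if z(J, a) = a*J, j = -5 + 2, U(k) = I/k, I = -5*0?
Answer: 1525225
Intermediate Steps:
I = 0
U(k) = 0 (U(k) = 0/k = 0)
j = -3
z(J, a) = J*a
(1235 + z(j, U(2 - 5)))² = (1235 - 3*0)² = (1235 + 0)² = 1235² = 1525225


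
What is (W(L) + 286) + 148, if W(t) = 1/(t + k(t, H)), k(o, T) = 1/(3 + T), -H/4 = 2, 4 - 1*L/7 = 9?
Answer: 76379/176 ≈ 433.97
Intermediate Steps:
L = -35 (L = 28 - 7*9 = 28 - 63 = -35)
H = -8 (H = -4*2 = -8)
W(t) = 1/(-⅕ + t) (W(t) = 1/(t + 1/(3 - 8)) = 1/(t + 1/(-5)) = 1/(t - ⅕) = 1/(-⅕ + t))
(W(L) + 286) + 148 = (5/(-1 + 5*(-35)) + 286) + 148 = (5/(-1 - 175) + 286) + 148 = (5/(-176) + 286) + 148 = (5*(-1/176) + 286) + 148 = (-5/176 + 286) + 148 = 50331/176 + 148 = 76379/176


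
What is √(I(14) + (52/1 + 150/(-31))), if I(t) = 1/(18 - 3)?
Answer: √10211865/465 ≈ 6.8723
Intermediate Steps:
I(t) = 1/15
√(I(14) + (52/1 + 150/(-31))) = √(1/15 + (52/1 + 150/(-31))) = √(1/15 + (52*1 + 150*(-1/31))) = √(1/15 + (52 - 150/31)) = √(1/15 + 1462/31) = √(21961/465) = √10211865/465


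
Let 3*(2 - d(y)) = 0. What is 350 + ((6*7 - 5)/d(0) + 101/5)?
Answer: 3887/10 ≈ 388.70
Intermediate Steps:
d(y) = 2 (d(y) = 2 - ⅓*0 = 2 + 0 = 2)
350 + ((6*7 - 5)/d(0) + 101/5) = 350 + ((6*7 - 5)/2 + 101/5) = 350 + ((42 - 5)*(½) + 101*(⅕)) = 350 + (37*(½) + 101/5) = 350 + (37/2 + 101/5) = 350 + 387/10 = 3887/10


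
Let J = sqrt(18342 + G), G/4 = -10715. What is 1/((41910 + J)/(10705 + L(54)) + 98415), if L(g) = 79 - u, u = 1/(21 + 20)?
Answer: 19239950648206665/1893574515683822153783 - 18127863*I*sqrt(24518)/1893574515683822153783 ≈ 1.0161e-5 - 1.499e-12*I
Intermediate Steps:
G = -42860 (G = 4*(-10715) = -42860)
u = 1/41 ≈ 0.024390
L(g) = 3238/41 (L(g) = 79 - 1*1/41 = 79 - 1/41 = 3238/41)
J = I*sqrt(24518) (J = sqrt(18342 - 42860) = sqrt(-24518) = I*sqrt(24518) ≈ 156.58*I)
1/((41910 + J)/(10705 + L(54)) + 98415) = 1/((41910 + I*sqrt(24518))/(10705 + 3238/41) + 98415) = 1/((41910 + I*sqrt(24518))/(442143/41) + 98415) = 1/((41910 + I*sqrt(24518))*(41/442143) + 98415) = 1/((572770/147381 + 41*I*sqrt(24518)/442143) + 98415) = 1/(14505073885/147381 + 41*I*sqrt(24518)/442143)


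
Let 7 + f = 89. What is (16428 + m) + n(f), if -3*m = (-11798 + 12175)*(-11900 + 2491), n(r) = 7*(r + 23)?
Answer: 3598682/3 ≈ 1.1996e+6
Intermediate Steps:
f = 82 (f = -7 + 89 = 82)
n(r) = 161 + 7*r (n(r) = 7*(23 + r) = 161 + 7*r)
m = 3547193/3 (m = -(-11798 + 12175)*(-11900 + 2491)/3 = -377*(-9409)/3 = -⅓*(-3547193) = 3547193/3 ≈ 1.1824e+6)
(16428 + m) + n(f) = (16428 + 3547193/3) + (161 + 7*82) = 3596477/3 + (161 + 574) = 3596477/3 + 735 = 3598682/3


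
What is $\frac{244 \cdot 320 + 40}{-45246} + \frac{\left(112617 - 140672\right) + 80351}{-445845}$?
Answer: $- \frac{2066422012}{1120705715} \approx -1.8439$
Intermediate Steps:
$\frac{244 \cdot 320 + 40}{-45246} + \frac{\left(112617 - 140672\right) + 80351}{-445845} = \left(78080 + 40\right) \left(- \frac{1}{45246}\right) + \left(-28055 + 80351\right) \left(- \frac{1}{445845}\right) = 78120 \left(- \frac{1}{45246}\right) + 52296 \left(- \frac{1}{445845}\right) = - \frac{13020}{7541} - \frac{17432}{148615} = - \frac{2066422012}{1120705715}$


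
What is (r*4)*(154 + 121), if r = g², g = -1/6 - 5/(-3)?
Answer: 2475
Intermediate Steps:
g = 3/2 (g = -1*⅙ - 5*(-⅓) = -⅙ + 5/3 = 3/2 ≈ 1.5000)
r = 9/4 (r = (3/2)² = 9/4 ≈ 2.2500)
(r*4)*(154 + 121) = ((9/4)*4)*(154 + 121) = 9*275 = 2475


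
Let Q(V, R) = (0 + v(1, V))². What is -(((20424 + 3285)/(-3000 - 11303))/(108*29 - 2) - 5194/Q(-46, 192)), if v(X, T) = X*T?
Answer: 29072148238/11841239155 ≈ 2.4552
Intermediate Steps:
v(X, T) = T*X
Q(V, R) = V² (Q(V, R) = (0 + V*1)² = (0 + V)² = V²)
-(((20424 + 3285)/(-3000 - 11303))/(108*29 - 2) - 5194/Q(-46, 192)) = -(((20424 + 3285)/(-3000 - 11303))/(108*29 - 2) - 5194/((-46)²)) = -((23709/(-14303))/(3132 - 2) - 5194/2116) = -((23709*(-1/14303))/3130 - 5194*1/2116) = -(-23709/14303*1/3130 - 2597/1058) = -(-23709/44768390 - 2597/1058) = -1*(-29072148238/11841239155) = 29072148238/11841239155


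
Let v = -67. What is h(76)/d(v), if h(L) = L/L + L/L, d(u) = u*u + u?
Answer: 1/2211 ≈ 0.00045228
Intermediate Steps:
d(u) = u + u² (d(u) = u² + u = u + u²)
h(L) = 2 (h(L) = 1 + 1 = 2)
h(76)/d(v) = 2/((-67*(1 - 67))) = 2/((-67*(-66))) = 2/4422 = 2*(1/4422) = 1/2211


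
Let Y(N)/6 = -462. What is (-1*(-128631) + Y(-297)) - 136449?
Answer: -10590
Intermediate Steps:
Y(N) = -2772 (Y(N) = 6*(-462) = -2772)
(-1*(-128631) + Y(-297)) - 136449 = (-1*(-128631) - 2772) - 136449 = (128631 - 2772) - 136449 = 125859 - 136449 = -10590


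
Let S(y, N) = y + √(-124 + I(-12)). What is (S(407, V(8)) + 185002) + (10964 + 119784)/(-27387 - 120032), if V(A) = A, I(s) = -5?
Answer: 27332678623/147419 + I*√129 ≈ 1.8541e+5 + 11.358*I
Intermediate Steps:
S(y, N) = y + I*√129 (S(y, N) = y + √(-124 - 5) = y + √(-129) = y + I*√129)
(S(407, V(8)) + 185002) + (10964 + 119784)/(-27387 - 120032) = ((407 + I*√129) + 185002) + (10964 + 119784)/(-27387 - 120032) = (185409 + I*√129) + 130748/(-147419) = (185409 + I*√129) + 130748*(-1/147419) = (185409 + I*√129) - 130748/147419 = 27332678623/147419 + I*√129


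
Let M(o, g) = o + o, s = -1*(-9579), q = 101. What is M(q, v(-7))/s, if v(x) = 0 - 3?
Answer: 202/9579 ≈ 0.021088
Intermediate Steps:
v(x) = -3
s = 9579
M(o, g) = 2*o
M(q, v(-7))/s = (2*101)/9579 = 202*(1/9579) = 202/9579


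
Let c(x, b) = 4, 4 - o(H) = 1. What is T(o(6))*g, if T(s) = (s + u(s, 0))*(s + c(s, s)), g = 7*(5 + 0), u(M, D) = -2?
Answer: 245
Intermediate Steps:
o(H) = 3 (o(H) = 4 - 1*1 = 4 - 1 = 3)
g = 35 (g = 7*5 = 35)
T(s) = (-2 + s)*(4 + s) (T(s) = (s - 2)*(s + 4) = (-2 + s)*(4 + s))
T(o(6))*g = (-8 + 3² + 2*3)*35 = (-8 + 9 + 6)*35 = 7*35 = 245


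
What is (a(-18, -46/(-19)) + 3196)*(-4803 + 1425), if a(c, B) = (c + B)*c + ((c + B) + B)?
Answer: -222279156/19 ≈ -1.1699e+7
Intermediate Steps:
a(c, B) = c + 2*B + c*(B + c) (a(c, B) = (B + c)*c + ((B + c) + B) = c*(B + c) + (c + 2*B) = c + 2*B + c*(B + c))
(a(-18, -46/(-19)) + 3196)*(-4803 + 1425) = ((-18 + (-18)**2 + 2*(-46/(-19)) - 46/(-19)*(-18)) + 3196)*(-4803 + 1425) = ((-18 + 324 + 2*(-46*(-1/19)) - 46*(-1/19)*(-18)) + 3196)*(-3378) = ((-18 + 324 + 2*(46/19) + (46/19)*(-18)) + 3196)*(-3378) = ((-18 + 324 + 92/19 - 828/19) + 3196)*(-3378) = (5078/19 + 3196)*(-3378) = (65802/19)*(-3378) = -222279156/19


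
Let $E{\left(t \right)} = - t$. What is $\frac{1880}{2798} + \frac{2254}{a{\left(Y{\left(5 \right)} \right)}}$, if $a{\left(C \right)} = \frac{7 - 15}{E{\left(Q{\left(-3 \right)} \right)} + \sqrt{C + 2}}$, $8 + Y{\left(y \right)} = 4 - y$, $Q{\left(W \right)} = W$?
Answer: $- \frac{4726259}{5596} - \frac{1127 i \sqrt{7}}{4} \approx -844.58 - 745.44 i$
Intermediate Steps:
$Y{\left(y \right)} = -4 - y$ ($Y{\left(y \right)} = -8 - \left(-4 + y\right) = -4 - y$)
$a{\left(C \right)} = - \frac{8}{3 + \sqrt{2 + C}}$ ($a{\left(C \right)} = \frac{7 - 15}{\left(-1\right) \left(-3\right) + \sqrt{C + 2}} = - \frac{8}{3 + \sqrt{2 + C}}$)
$\frac{1880}{2798} + \frac{2254}{a{\left(Y{\left(5 \right)} \right)}} = \frac{1880}{2798} + \frac{2254}{\left(-8\right) \frac{1}{3 + \sqrt{2 - 9}}} = 1880 \cdot \frac{1}{2798} + \frac{2254}{\left(-8\right) \frac{1}{3 + \sqrt{2 - 9}}} = \frac{940}{1399} + \frac{2254}{\left(-8\right) \frac{1}{3 + \sqrt{2 - 9}}} = \frac{940}{1399} + \frac{2254}{\left(-8\right) \frac{1}{3 + \sqrt{-7}}} = \frac{940}{1399} + \frac{2254}{\left(-8\right) \frac{1}{3 + i \sqrt{7}}} = \frac{940}{1399} + 2254 \left(- \frac{3}{8} - \frac{i \sqrt{7}}{8}\right) = \frac{940}{1399} - \left(\frac{3381}{4} + \frac{1127 i \sqrt{7}}{4}\right) = - \frac{4726259}{5596} - \frac{1127 i \sqrt{7}}{4}$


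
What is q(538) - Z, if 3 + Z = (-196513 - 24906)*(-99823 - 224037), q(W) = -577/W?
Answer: -38579311447883/538 ≈ -7.1709e+10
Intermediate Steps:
Z = 71708757337 (Z = -3 + (-196513 - 24906)*(-99823 - 224037) = -3 - 221419*(-323860) = -3 + 71708757340 = 71708757337)
q(538) - Z = -577/538 - 1*71708757337 = -577*1/538 - 71708757337 = -577/538 - 71708757337 = -38579311447883/538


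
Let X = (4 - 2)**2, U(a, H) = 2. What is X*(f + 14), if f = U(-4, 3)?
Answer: 64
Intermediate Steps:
X = 4 (X = 2**2 = 4)
f = 2
X*(f + 14) = 4*(2 + 14) = 4*16 = 64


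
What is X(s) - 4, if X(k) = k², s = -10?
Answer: 96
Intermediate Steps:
X(s) - 4 = (-10)² - 4 = 100 - 4 = 96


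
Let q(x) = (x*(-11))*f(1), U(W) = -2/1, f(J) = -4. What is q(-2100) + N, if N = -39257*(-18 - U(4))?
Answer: 535712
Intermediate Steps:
U(W) = -2 (U(W) = -2*1 = -2)
q(x) = 44*x (q(x) = (x*(-11))*(-4) = -11*x*(-4) = 44*x)
N = 628112 (N = -39257*(-18 - 1*(-2)) = -39257*(-18 + 2) = -39257*(-16) = 628112)
q(-2100) + N = 44*(-2100) + 628112 = -92400 + 628112 = 535712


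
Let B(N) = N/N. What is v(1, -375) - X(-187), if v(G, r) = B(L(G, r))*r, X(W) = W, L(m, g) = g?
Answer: -188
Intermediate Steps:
B(N) = 1
v(G, r) = r (v(G, r) = 1*r = r)
v(1, -375) - X(-187) = -375 - 1*(-187) = -375 + 187 = -188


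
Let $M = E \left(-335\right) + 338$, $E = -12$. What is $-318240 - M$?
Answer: $-322598$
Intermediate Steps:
$M = 4358$ ($M = \left(-12\right) \left(-335\right) + 338 = 4020 + 338 = 4358$)
$-318240 - M = -318240 - 4358 = -322598$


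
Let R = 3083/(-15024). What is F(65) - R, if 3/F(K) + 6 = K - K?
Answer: -4429/15024 ≈ -0.29480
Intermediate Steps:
F(K) = -½ (F(K) = 3/(-6 + (K - K)) = 3/(-6 + 0) = 3/(-6) = 3*(-⅙) = -½)
R = -3083/15024 (R = 3083*(-1/15024) = -3083/15024 ≈ -0.20520)
F(65) - R = -½ - 1*(-3083/15024) = -½ + 3083/15024 = -4429/15024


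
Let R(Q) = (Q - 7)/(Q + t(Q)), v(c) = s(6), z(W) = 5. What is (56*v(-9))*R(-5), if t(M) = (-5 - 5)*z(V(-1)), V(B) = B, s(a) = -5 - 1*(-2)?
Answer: -2016/55 ≈ -36.655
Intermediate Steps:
s(a) = -3 (s(a) = -5 + 2 = -3)
v(c) = -3
t(M) = -50 (t(M) = (-5 - 5)*5 = -10*5 = -50)
R(Q) = (-7 + Q)/(-50 + Q) (R(Q) = (Q - 7)/(Q - 50) = (-7 + Q)/(-50 + Q))
(56*v(-9))*R(-5) = (56*(-3))*((-7 - 5)/(-50 - 5)) = -168*(-12)/(-55) = -(-168)*(-12)/55 = -168*12/55 = -2016/55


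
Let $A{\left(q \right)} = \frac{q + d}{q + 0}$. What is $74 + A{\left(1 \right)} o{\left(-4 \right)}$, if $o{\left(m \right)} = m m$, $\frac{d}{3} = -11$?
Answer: $-438$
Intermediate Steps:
$d = -33$ ($d = 3 \left(-11\right) = -33$)
$A{\left(q \right)} = \frac{-33 + q}{q}$ ($A{\left(q \right)} = \frac{q - 33}{q + 0} = \frac{-33 + q}{q}$)
$o{\left(m \right)} = m^{2}$
$74 + A{\left(1 \right)} o{\left(-4 \right)} = 74 + \frac{-33 + 1}{1} \left(-4\right)^{2} = 74 + 1 \left(-32\right) 16 = 74 - 512 = -438$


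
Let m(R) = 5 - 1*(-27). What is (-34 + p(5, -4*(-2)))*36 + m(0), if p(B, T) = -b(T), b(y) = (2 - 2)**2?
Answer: -1192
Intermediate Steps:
b(y) = 0 (b(y) = 0**2 = 0)
m(R) = 32 (m(R) = 5 + 27 = 32)
p(B, T) = 0 (p(B, T) = -1*0 = 0)
(-34 + p(5, -4*(-2)))*36 + m(0) = (-34 + 0)*36 + 32 = -34*36 + 32 = -1224 + 32 = -1192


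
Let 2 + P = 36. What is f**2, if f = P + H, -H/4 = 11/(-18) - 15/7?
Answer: 8042896/3969 ≈ 2026.4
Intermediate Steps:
P = 34 (P = -2 + 36 = 34)
H = 694/63 (H = -4*(11/(-18) - 15/7) = -4*(11*(-1/18) - 15*1/7) = -4*(-11/18 - 15/7) = -4*(-347/126) = 694/63 ≈ 11.016)
f = 2836/63 (f = 34 + 694/63 = 2836/63 ≈ 45.016)
f**2 = (2836/63)**2 = 8042896/3969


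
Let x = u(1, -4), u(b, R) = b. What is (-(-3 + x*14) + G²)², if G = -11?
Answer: 12100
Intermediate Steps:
x = 1
(-(-3 + x*14) + G²)² = (-(-3 + 1*14) + (-11)²)² = (-(-3 + 14) + 121)² = (-1*11 + 121)² = (-11 + 121)² = 110² = 12100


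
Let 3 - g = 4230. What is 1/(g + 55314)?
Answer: 1/51087 ≈ 1.9574e-5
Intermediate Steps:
g = -4227 (g = 3 - 1*4230 = 3 - 4230 = -4227)
1/(g + 55314) = 1/(-4227 + 55314) = 1/51087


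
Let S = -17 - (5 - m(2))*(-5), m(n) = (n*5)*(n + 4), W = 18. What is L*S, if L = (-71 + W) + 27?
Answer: 7592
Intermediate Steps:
m(n) = 5*n*(4 + n) (m(n) = (5*n)*(4 + n) = 5*n*(4 + n))
L = -26 (L = (-71 + 18) + 27 = -53 + 27 = -26)
S = -292 (S = -17 - (5 - 5*2*(4 + 2))*(-5) = -17 - (5 - 5*2*6)*(-5) = -17 - (5 - 1*60)*(-5) = -17 - (5 - 60)*(-5) = -17 - (-55)*(-5) = -17 - 1*275 = -17 - 275 = -292)
L*S = -26*(-292) = 7592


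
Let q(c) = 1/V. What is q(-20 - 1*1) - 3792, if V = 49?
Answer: -185807/49 ≈ -3792.0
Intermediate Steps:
q(c) = 1/49
q(-20 - 1*1) - 3792 = 1/49 - 3792 = -185807/49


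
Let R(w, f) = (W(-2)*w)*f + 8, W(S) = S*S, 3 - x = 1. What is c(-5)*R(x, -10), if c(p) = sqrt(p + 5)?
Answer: 0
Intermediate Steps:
x = 2 (x = 3 - 1*1 = 3 - 1 = 2)
W(S) = S**2
c(p) = sqrt(5 + p)
R(w, f) = 8 + 4*f*w (R(w, f) = ((-2)**2*w)*f + 8 = (4*w)*f + 8 = 4*f*w + 8 = 8 + 4*f*w)
c(-5)*R(x, -10) = sqrt(5 - 5)*(8 + 4*(-10)*2) = sqrt(0)*(8 - 80) = 0*(-72) = 0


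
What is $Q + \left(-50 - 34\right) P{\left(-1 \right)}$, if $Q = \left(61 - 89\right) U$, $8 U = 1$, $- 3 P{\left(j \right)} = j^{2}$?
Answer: $\frac{49}{2} \approx 24.5$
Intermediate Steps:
$P{\left(j \right)} = - \frac{j^{2}}{3}$
$U = \frac{1}{8}$ ($U = \frac{1}{8} \cdot 1 = \frac{1}{8} \approx 0.125$)
$Q = - \frac{7}{2}$ ($Q = \left(61 - 89\right) \frac{1}{8} = \left(-28\right) \frac{1}{8} = - \frac{7}{2} \approx -3.5$)
$Q + \left(-50 - 34\right) P{\left(-1 \right)} = - \frac{7}{2} + \left(-50 - 34\right) \left(- \frac{\left(-1\right)^{2}}{3}\right) = - \frac{7}{2} - 84 \left(\left(- \frac{1}{3}\right) 1\right) = - \frac{7}{2} - -28 = - \frac{7}{2} + 28 = \frac{49}{2}$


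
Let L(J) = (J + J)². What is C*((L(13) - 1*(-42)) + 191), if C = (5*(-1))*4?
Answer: -18180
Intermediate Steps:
L(J) = 4*J² (L(J) = (2*J)² = 4*J²)
C = -20 (C = -5*4 = -20)
C*((L(13) - 1*(-42)) + 191) = -20*((4*13² - 1*(-42)) + 191) = -20*((4*169 + 42) + 191) = -20*((676 + 42) + 191) = -20*(718 + 191) = -20*909 = -18180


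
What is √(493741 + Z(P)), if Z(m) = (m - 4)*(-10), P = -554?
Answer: √499321 ≈ 706.63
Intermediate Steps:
Z(m) = 40 - 10*m (Z(m) = (-4 + m)*(-10) = 40 - 10*m)
√(493741 + Z(P)) = √(493741 + (40 - 10*(-554))) = √(493741 + (40 + 5540)) = √(493741 + 5580) = √499321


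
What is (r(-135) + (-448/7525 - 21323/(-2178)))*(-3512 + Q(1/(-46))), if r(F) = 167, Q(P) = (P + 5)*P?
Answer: -1025039231165581/1651432200 ≈ -6.2070e+5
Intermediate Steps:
Q(P) = P*(5 + P) (Q(P) = (5 + P)*P = P*(5 + P))
(r(-135) + (-448/7525 - 21323/(-2178)))*(-3512 + Q(1/(-46))) = (167 + (-448/7525 - 21323/(-2178)))*(-3512 + (5 + 1/(-46))/(-46)) = (167 + (-448*1/7525 - 21323*(-1/2178)))*(-3512 - (5 - 1/46)/46) = (167 + (-64/1075 + 21323/2178))*(-3512 - 1/46*229/46) = (167 + 22782833/2341350)*(-3512 - 229/2116) = (413788283/2341350)*(-7431621/2116) = -1025039231165581/1651432200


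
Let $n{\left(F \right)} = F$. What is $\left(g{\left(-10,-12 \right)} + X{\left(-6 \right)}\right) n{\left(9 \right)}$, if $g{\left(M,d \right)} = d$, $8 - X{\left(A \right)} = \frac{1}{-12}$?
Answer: $- \frac{141}{4} \approx -35.25$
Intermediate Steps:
$X{\left(A \right)} = \frac{97}{12}$ ($X{\left(A \right)} = 8 - \frac{1}{-12} = 8 - - \frac{1}{12} = 8 + \frac{1}{12} = \frac{97}{12}$)
$\left(g{\left(-10,-12 \right)} + X{\left(-6 \right)}\right) n{\left(9 \right)} = \left(-12 + \frac{97}{12}\right) 9 = \left(- \frac{47}{12}\right) 9 = - \frac{141}{4}$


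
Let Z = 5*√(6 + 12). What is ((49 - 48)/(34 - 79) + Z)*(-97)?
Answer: 97/45 - 1455*√2 ≈ -2055.5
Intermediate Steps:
Z = 15*√2 (Z = 5*√18 = 5*(3*√2) = 15*√2 ≈ 21.213)
((49 - 48)/(34 - 79) + Z)*(-97) = ((49 - 48)/(34 - 79) + 15*√2)*(-97) = (1/(-45) + 15*√2)*(-97) = (1*(-1/45) + 15*√2)*(-97) = (-1/45 + 15*√2)*(-97) = 97/45 - 1455*√2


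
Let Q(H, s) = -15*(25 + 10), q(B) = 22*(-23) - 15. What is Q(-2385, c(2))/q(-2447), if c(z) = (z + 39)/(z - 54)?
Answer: 525/521 ≈ 1.0077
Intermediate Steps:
q(B) = -521 (q(B) = -506 - 15 = -521)
c(z) = (39 + z)/(-54 + z)
Q(H, s) = -525 (Q(H, s) = -15*35 = -525)
Q(-2385, c(2))/q(-2447) = -525/(-521) = -525*(-1/521) = 525/521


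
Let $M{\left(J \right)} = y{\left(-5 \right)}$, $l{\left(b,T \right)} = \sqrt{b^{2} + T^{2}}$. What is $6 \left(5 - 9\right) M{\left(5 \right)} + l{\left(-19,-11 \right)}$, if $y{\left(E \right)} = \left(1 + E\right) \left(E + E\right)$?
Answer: $-960 + \sqrt{482} \approx -938.05$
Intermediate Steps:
$l{\left(b,T \right)} = \sqrt{T^{2} + b^{2}}$
$y{\left(E \right)} = 2 E \left(1 + E\right)$ ($y{\left(E \right)} = \left(1 + E\right) 2 E = 2 E \left(1 + E\right)$)
$M{\left(J \right)} = 40$ ($M{\left(J \right)} = 2 \left(-5\right) \left(1 - 5\right) = 2 \left(-5\right) \left(-4\right) = 40$)
$6 \left(5 - 9\right) M{\left(5 \right)} + l{\left(-19,-11 \right)} = 6 \left(5 - 9\right) 40 + \sqrt{\left(-11\right)^{2} + \left(-19\right)^{2}} = 6 \left(-4\right) 40 + \sqrt{121 + 361} = \left(-24\right) 40 + \sqrt{482} = -960 + \sqrt{482}$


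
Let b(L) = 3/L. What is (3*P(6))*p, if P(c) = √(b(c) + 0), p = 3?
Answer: 9*√2/2 ≈ 6.3640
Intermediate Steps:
P(c) = √3*√(1/c) (P(c) = √(3/c + 0) = √(3/c) = √3*√(1/c))
(3*P(6))*p = (3*(√3*√(1/6)))*3 = (3*(√3*√(⅙)))*3 = (3*(√3*(√6/6)))*3 = (3*(√2/2))*3 = (3*√2/2)*3 = 9*√2/2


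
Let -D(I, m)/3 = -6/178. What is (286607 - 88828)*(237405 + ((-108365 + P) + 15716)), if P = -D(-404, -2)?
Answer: 2548041246225/89 ≈ 2.8630e+10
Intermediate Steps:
D(I, m) = 9/89 (D(I, m) = -(-18)/178 = -3*(-3/89) = 9/89)
P = -9/89 (P = -1*9/89 = -9/89 ≈ -0.10112)
(286607 - 88828)*(237405 + ((-108365 + P) + 15716)) = (286607 - 88828)*(237405 + ((-108365 - 9/89) + 15716)) = 197779*(237405 + (-9644494/89 + 15716)) = 197779*(237405 - 8245770/89) = 197779*(12883275/89) = 2548041246225/89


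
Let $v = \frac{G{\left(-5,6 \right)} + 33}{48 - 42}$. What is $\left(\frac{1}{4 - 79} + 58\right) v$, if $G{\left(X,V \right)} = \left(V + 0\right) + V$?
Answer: $\frac{4349}{10} \approx 434.9$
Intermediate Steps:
$G{\left(X,V \right)} = 2 V$ ($G{\left(X,V \right)} = V + V = 2 V$)
$v = \frac{15}{2}$ ($v = \frac{2 \cdot 6 + 33}{48 - 42} = \frac{12 + 33}{6} = 45 \cdot \frac{1}{6} = \frac{15}{2} \approx 7.5$)
$\left(\frac{1}{4 - 79} + 58\right) v = \left(\frac{1}{4 - 79} + 58\right) \frac{15}{2} = \left(\frac{1}{-75} + 58\right) \frac{15}{2} = \left(- \frac{1}{75} + 58\right) \frac{15}{2} = \frac{4349}{75} \cdot \frac{15}{2} = \frac{4349}{10}$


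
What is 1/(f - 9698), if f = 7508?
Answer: -1/2190 ≈ -0.00045662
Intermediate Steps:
1/(f - 9698) = 1/(7508 - 9698) = 1/(-2190) = -1/2190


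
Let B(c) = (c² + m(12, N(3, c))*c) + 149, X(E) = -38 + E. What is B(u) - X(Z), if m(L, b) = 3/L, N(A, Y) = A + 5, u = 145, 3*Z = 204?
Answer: 84721/4 ≈ 21180.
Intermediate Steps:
Z = 68 (Z = (⅓)*204 = 68)
N(A, Y) = 5 + A
m(L, b) = 3/L
B(c) = 149 + c² + c/4 (B(c) = (c² + (3/12)*c) + 149 = (c² + (3*(1/12))*c) + 149 = (c² + c/4) + 149 = 149 + c² + c/4)
B(u) - X(Z) = (149 + 145² + (¼)*145) - (-38 + 68) = (149 + 21025 + 145/4) - 1*30 = 84841/4 - 30 = 84721/4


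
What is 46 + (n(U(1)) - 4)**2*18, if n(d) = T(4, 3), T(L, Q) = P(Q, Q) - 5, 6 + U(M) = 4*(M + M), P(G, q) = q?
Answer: 694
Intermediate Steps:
U(M) = -6 + 8*M (U(M) = -6 + 4*(M + M) = -6 + 4*(2*M) = -6 + 8*M)
T(L, Q) = -5 + Q (T(L, Q) = Q - 5 = -5 + Q)
n(d) = -2 (n(d) = -5 + 3 = -2)
46 + (n(U(1)) - 4)**2*18 = 46 + (-2 - 4)**2*18 = 46 + (-6)**2*18 = 46 + 36*18 = 46 + 648 = 694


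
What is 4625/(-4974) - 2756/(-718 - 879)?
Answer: 6322219/7943478 ≈ 0.79590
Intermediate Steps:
4625/(-4974) - 2756/(-718 - 879) = 4625*(-1/4974) - 2756/(-1597) = -4625/4974 - 2756*(-1/1597) = -4625/4974 + 2756/1597 = 6322219/7943478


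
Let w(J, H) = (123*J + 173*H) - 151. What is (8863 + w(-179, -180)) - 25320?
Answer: -69765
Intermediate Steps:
w(J, H) = -151 + 123*J + 173*H
(8863 + w(-179, -180)) - 25320 = (8863 + (-151 + 123*(-179) + 173*(-180))) - 25320 = (8863 + (-151 - 22017 - 31140)) - 25320 = (8863 - 53308) - 25320 = -44445 - 25320 = -69765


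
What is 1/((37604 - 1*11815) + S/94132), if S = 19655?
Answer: 94132/2427589803 ≈ 3.8776e-5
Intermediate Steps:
1/((37604 - 1*11815) + S/94132) = 1/((37604 - 1*11815) + 19655/94132) = 1/((37604 - 11815) + 19655*(1/94132)) = 1/(25789 + 19655/94132) = 1/(2427589803/94132) = 94132/2427589803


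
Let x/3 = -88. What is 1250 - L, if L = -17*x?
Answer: -3238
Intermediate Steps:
x = -264 (x = 3*(-88) = -264)
L = 4488 (L = -17*(-264) = 4488)
1250 - L = 1250 - 1*4488 = 1250 - 4488 = -3238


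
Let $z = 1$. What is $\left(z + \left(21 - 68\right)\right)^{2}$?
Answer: $2116$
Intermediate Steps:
$\left(z + \left(21 - 68\right)\right)^{2} = \left(1 + \left(21 - 68\right)\right)^{2} = \left(1 - 47\right)^{2} = \left(-46\right)^{2} = 2116$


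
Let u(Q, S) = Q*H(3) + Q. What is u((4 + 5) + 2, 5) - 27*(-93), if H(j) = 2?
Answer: 2544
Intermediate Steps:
u(Q, S) = 3*Q (u(Q, S) = Q*2 + Q = 2*Q + Q = 3*Q)
u((4 + 5) + 2, 5) - 27*(-93) = 3*((4 + 5) + 2) - 27*(-93) = 3*(9 + 2) + 2511 = 3*11 + 2511 = 33 + 2511 = 2544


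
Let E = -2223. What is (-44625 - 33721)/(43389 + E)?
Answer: -39173/20583 ≈ -1.9032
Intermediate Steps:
(-44625 - 33721)/(43389 + E) = (-44625 - 33721)/(43389 - 2223) = -78346/41166 = -78346*1/41166 = -39173/20583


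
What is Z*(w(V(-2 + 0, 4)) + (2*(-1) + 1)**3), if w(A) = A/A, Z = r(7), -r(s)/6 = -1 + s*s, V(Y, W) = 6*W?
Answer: 0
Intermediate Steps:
r(s) = 6 - 6*s**2 (r(s) = -6*(-1 + s*s) = -6*(-1 + s**2) = 6 - 6*s**2)
Z = -288 (Z = 6 - 6*7**2 = 6 - 6*49 = 6 - 294 = -288)
w(A) = 1
Z*(w(V(-2 + 0, 4)) + (2*(-1) + 1)**3) = -288*(1 + (2*(-1) + 1)**3) = -288*(1 + (-2 + 1)**3) = -288*(1 + (-1)**3) = -288*(1 - 1) = -288*0 = 0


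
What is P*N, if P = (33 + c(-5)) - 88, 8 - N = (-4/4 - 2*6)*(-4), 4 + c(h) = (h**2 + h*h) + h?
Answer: 616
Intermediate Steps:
c(h) = -4 + h + 2*h**2 (c(h) = -4 + ((h**2 + h*h) + h) = -4 + ((h**2 + h**2) + h) = -4 + (2*h**2 + h) = -4 + (h + 2*h**2) = -4 + h + 2*h**2)
N = -44 (N = 8 - (-4/4 - 2*6)*(-4) = 8 - (-4*1/4 - 12)*(-4) = 8 - (-1 - 12)*(-4) = 8 - (-13)*(-4) = 8 - 1*52 = 8 - 52 = -44)
P = -14 (P = (33 + (-4 - 5 + 2*(-5)**2)) - 88 = (33 + (-4 - 5 + 2*25)) - 88 = (33 + (-4 - 5 + 50)) - 88 = (33 + 41) - 88 = 74 - 88 = -14)
P*N = -14*(-44) = 616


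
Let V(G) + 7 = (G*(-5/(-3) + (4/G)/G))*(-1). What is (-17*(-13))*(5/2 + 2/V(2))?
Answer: 38233/74 ≈ 516.66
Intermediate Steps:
V(G) = -7 - G*(5/3 + 4/G²) (V(G) = -7 + (G*(-5/(-3) + (4/G)/G))*(-1) = -7 + (G*(-5*(-⅓) + 4/G²))*(-1) = -7 + (G*(5/3 + 4/G²))*(-1) = -7 - G*(5/3 + 4/G²))
(-17*(-13))*(5/2 + 2/V(2)) = (-17*(-13))*(5/2 + 2/(-7 - 4/2 - 5/3*2)) = 221*(5*(½) + 2/(-7 - 4*½ - 10/3)) = 221*(5/2 + 2/(-7 - 2 - 10/3)) = 221*(5/2 + 2/(-37/3)) = 221*(5/2 + 2*(-3/37)) = 221*(5/2 - 6/37) = 221*(173/74) = 38233/74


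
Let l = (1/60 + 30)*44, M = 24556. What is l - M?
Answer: -348529/15 ≈ -23235.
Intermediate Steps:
l = 19811/15 (l = (1/60 + 30)*44 = (1801/60)*44 = 19811/15 ≈ 1320.7)
l - M = 19811/15 - 1*24556 = 19811/15 - 24556 = -348529/15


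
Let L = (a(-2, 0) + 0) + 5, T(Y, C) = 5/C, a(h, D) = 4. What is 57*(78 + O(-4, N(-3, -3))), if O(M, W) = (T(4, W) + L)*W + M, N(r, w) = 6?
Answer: 7581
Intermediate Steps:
L = 9 (L = (4 + 0) + 5 = 4 + 5 = 9)
O(M, W) = M + W*(9 + 5/W) (O(M, W) = (5/W + 9)*W + M = (9 + 5/W)*W + M = W*(9 + 5/W) + M = M + W*(9 + 5/W))
57*(78 + O(-4, N(-3, -3))) = 57*(78 + (5 - 4 + 9*6)) = 57*(78 + (5 - 4 + 54)) = 57*(78 + 55) = 57*133 = 7581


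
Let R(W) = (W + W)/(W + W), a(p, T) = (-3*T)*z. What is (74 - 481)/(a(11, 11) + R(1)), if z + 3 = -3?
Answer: -407/199 ≈ -2.0452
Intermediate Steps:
z = -6 (z = -3 - 3 = -6)
a(p, T) = 18*T (a(p, T) = -3*T*(-6) = 18*T)
R(W) = 1 (R(W) = (2*W)/((2*W)) = (2*W)*(1/(2*W)) = 1)
(74 - 481)/(a(11, 11) + R(1)) = (74 - 481)/(18*11 + 1) = -407/(198 + 1) = -407/199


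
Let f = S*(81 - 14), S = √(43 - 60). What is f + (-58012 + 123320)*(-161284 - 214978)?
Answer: -24572918696 + 67*I*√17 ≈ -2.4573e+10 + 276.25*I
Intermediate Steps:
S = I*√17 (S = √(-17) = I*√17 ≈ 4.1231*I)
f = 67*I*√17 (f = (I*√17)*(81 - 14) = (I*√17)*67 = 67*I*√17 ≈ 276.25*I)
f + (-58012 + 123320)*(-161284 - 214978) = 67*I*√17 + (-58012 + 123320)*(-161284 - 214978) = 67*I*√17 + 65308*(-376262) = 67*I*√17 - 24572918696 = -24572918696 + 67*I*√17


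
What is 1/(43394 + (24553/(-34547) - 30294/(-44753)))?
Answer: 1546081891/67090625324463 ≈ 2.3045e-5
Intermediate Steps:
1/(43394 + (24553/(-34547) - 30294/(-44753))) = 1/(43394 + (24553*(-1/34547) - 30294*(-1/44753))) = 1/(43394 + (-24553/34547 + 30294/44753)) = 1/(43394 - 52253591/1546081891) = 1/(67090625324463/1546081891) = 1546081891/67090625324463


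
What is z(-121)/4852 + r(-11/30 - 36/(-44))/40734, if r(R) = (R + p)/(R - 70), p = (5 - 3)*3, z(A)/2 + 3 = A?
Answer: -57965516585/1134016759242 ≈ -0.051115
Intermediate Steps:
z(A) = -6 + 2*A
p = 6 (p = 2*3 = 6)
r(R) = (6 + R)/(-70 + R) (r(R) = (R + 6)/(R - 70) = (6 + R)/(-70 + R))
z(-121)/4852 + r(-11/30 - 36/(-44))/40734 = (-6 + 2*(-121))/4852 + ((6 + (-11/30 - 36/(-44)))/(-70 + (-11/30 - 36/(-44))))/40734 = (-6 - 242)*(1/4852) + ((6 + (-11*1/30 - 36*(-1/44)))/(-70 + (-11*1/30 - 36*(-1/44))))*(1/40734) = -248*1/4852 + ((6 + (-11/30 + 9/11))/(-70 + (-11/30 + 9/11)))*(1/40734) = -62/1213 + ((6 + 149/330)/(-70 + 149/330))*(1/40734) = -62/1213 + ((2129/330)/(-22951/330))*(1/40734) = -62/1213 - 330/22951*2129/330*(1/40734) = -62/1213 - 2129/22951*1/40734 = -62/1213 - 2129/934886034 = -57965516585/1134016759242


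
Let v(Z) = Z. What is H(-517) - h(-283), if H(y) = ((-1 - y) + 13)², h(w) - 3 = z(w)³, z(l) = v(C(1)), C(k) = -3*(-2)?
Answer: 279622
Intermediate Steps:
C(k) = 6
z(l) = 6
h(w) = 219 (h(w) = 3 + 6³ = 3 + 216 = 219)
H(y) = (12 - y)²
H(-517) - h(-283) = (-12 - 517)² - 1*219 = (-529)² - 219 = 279841 - 219 = 279622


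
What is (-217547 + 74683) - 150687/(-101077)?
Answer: -14440113841/101077 ≈ -1.4286e+5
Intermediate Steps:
(-217547 + 74683) - 150687/(-101077) = -142864 - 150687*(-1/101077) = -142864 + 150687/101077 = -14440113841/101077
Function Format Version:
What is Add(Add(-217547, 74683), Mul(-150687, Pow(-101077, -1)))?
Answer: Rational(-14440113841, 101077) ≈ -1.4286e+5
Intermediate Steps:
Add(Add(-217547, 74683), Mul(-150687, Pow(-101077, -1))) = Add(-142864, Mul(-150687, Rational(-1, 101077))) = Add(-142864, Rational(150687, 101077)) = Rational(-14440113841, 101077)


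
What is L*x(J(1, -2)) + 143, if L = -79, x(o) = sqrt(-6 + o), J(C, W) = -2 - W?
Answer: 143 - 79*I*sqrt(6) ≈ 143.0 - 193.51*I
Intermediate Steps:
L*x(J(1, -2)) + 143 = -79*sqrt(-6 + (-2 - 1*(-2))) + 143 = -79*sqrt(-6 + (-2 + 2)) + 143 = -79*sqrt(-6 + 0) + 143 = -79*I*sqrt(6) + 143 = 143 - 79*I*sqrt(6)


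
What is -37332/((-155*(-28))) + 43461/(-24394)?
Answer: -274824387/26467490 ≈ -10.383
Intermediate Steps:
-37332/((-155*(-28))) + 43461/(-24394) = -37332/4340 + 43461*(-1/24394) = -37332*1/4340 - 43461/24394 = -9333/1085 - 43461/24394 = -274824387/26467490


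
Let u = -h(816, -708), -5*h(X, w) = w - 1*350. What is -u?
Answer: 1058/5 ≈ 211.60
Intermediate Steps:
h(X, w) = 70 - w/5 (h(X, w) = -(w - 1*350)/5 = -(w - 350)/5 = -(-350 + w)/5 = 70 - w/5)
u = -1058/5 (u = -(70 - 1/5*(-708)) = -(70 + 708/5) = -1*1058/5 = -1058/5 ≈ -211.60)
-u = -1*(-1058/5) = 1058/5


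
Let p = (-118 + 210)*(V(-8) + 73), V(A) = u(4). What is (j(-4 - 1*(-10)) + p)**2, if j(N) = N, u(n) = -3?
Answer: 41550916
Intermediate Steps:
V(A) = -3
p = 6440 (p = (-118 + 210)*(-3 + 73) = 92*70 = 6440)
(j(-4 - 1*(-10)) + p)**2 = ((-4 - 1*(-10)) + 6440)**2 = ((-4 + 10) + 6440)**2 = (6 + 6440)**2 = 6446**2 = 41550916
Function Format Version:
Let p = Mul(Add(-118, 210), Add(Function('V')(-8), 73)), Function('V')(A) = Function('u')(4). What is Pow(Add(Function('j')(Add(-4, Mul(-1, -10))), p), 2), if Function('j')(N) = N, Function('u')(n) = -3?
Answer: 41550916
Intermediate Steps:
Function('V')(A) = -3
p = 6440 (p = Mul(Add(-118, 210), Add(-3, 73)) = Mul(92, 70) = 6440)
Pow(Add(Function('j')(Add(-4, Mul(-1, -10))), p), 2) = Pow(Add(Add(-4, Mul(-1, -10)), 6440), 2) = Pow(Add(Add(-4, 10), 6440), 2) = Pow(Add(6, 6440), 2) = Pow(6446, 2) = 41550916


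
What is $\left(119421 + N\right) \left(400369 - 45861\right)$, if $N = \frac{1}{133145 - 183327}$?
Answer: $\frac{96567731382794}{2281} \approx 4.2336 \cdot 10^{10}$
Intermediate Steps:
$N = - \frac{1}{50182}$ ($N = \frac{1}{133145 - 183327} = \frac{1}{-50182} = - \frac{1}{50182} \approx -1.9927 \cdot 10^{-5}$)
$\left(119421 + N\right) \left(400369 - 45861\right) = \left(119421 - \frac{1}{50182}\right) \left(400369 - 45861\right) = \frac{5992784621}{50182} \cdot 354508 = \frac{96567731382794}{2281}$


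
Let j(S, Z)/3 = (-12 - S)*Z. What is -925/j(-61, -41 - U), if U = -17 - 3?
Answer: 925/3087 ≈ 0.29964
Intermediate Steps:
U = -20
j(S, Z) = 3*Z*(-12 - S) (j(S, Z) = 3*((-12 - S)*Z) = 3*(Z*(-12 - S)) = 3*Z*(-12 - S))
-925/j(-61, -41 - U) = -925*(-1/(3*(-41 - 1*(-20))*(12 - 61))) = -925*1/(147*(-41 + 20)) = -925/((-3*(-21)*(-49))) = -925/(-3087) = -925*(-1/3087) = 925/3087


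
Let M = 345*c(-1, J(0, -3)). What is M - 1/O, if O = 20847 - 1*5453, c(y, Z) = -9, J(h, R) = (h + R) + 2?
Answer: -47798371/15394 ≈ -3105.0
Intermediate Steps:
J(h, R) = 2 + R + h (J(h, R) = (R + h) + 2 = 2 + R + h)
O = 15394 (O = 20847 - 5453 = 15394)
M = -3105 (M = 345*(-9) = -3105)
M - 1/O = -3105 - 1/15394 = -47798371/15394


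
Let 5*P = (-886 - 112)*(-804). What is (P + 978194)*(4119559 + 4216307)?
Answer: 47459102721492/5 ≈ 9.4918e+12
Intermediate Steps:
P = 802392/5 (P = ((-886 - 112)*(-804))/5 = (-998*(-804))/5 = (⅕)*802392 = 802392/5 ≈ 1.6048e+5)
(P + 978194)*(4119559 + 4216307) = (802392/5 + 978194)*(4119559 + 4216307) = (5693362/5)*8335866 = 47459102721492/5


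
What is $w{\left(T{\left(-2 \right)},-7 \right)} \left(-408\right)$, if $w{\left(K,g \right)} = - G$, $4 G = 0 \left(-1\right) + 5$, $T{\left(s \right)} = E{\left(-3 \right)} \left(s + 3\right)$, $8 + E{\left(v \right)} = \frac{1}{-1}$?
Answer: $510$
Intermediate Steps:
$E{\left(v \right)} = -9$ ($E{\left(v \right)} = -8 + \frac{1}{-1} = -8 - 1 = -9$)
$T{\left(s \right)} = -27 - 9 s$ ($T{\left(s \right)} = - 9 \left(s + 3\right) = - 9 \left(3 + s\right) = -27 - 9 s$)
$G = \frac{5}{4}$ ($G = \frac{0 \left(-1\right) + 5}{4} = \frac{0 + 5}{4} = \frac{1}{4} \cdot 5 = \frac{5}{4} \approx 1.25$)
$w{\left(K,g \right)} = - \frac{5}{4}$ ($w{\left(K,g \right)} = \left(-1\right) \frac{5}{4} = - \frac{5}{4}$)
$w{\left(T{\left(-2 \right)},-7 \right)} \left(-408\right) = \left(- \frac{5}{4}\right) \left(-408\right) = 510$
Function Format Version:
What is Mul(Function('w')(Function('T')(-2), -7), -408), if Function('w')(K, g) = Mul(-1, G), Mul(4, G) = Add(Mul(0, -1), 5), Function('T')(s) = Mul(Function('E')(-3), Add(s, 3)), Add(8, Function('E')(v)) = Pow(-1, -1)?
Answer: 510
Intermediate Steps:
Function('E')(v) = -9 (Function('E')(v) = Add(-8, Pow(-1, -1)) = Add(-8, -1) = -9)
Function('T')(s) = Add(-27, Mul(-9, s)) (Function('T')(s) = Mul(-9, Add(s, 3)) = Mul(-9, Add(3, s)) = Add(-27, Mul(-9, s)))
G = Rational(5, 4) (G = Mul(Rational(1, 4), Add(Mul(0, -1), 5)) = Mul(Rational(1, 4), Add(0, 5)) = Mul(Rational(1, 4), 5) = Rational(5, 4) ≈ 1.2500)
Function('w')(K, g) = Rational(-5, 4) (Function('w')(K, g) = Mul(-1, Rational(5, 4)) = Rational(-5, 4))
Mul(Function('w')(Function('T')(-2), -7), -408) = Mul(Rational(-5, 4), -408) = 510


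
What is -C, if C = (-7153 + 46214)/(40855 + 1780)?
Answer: -39061/42635 ≈ -0.91617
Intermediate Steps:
C = 39061/42635 ≈ 0.91617
-C = -1*39061/42635 = -39061/42635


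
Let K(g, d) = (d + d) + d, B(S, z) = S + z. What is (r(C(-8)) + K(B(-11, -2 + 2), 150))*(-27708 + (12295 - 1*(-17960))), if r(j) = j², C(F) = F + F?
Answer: 1798182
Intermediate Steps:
C(F) = 2*F
K(g, d) = 3*d (K(g, d) = 2*d + d = 3*d)
(r(C(-8)) + K(B(-11, -2 + 2), 150))*(-27708 + (12295 - 1*(-17960))) = ((2*(-8))² + 3*150)*(-27708 + (12295 - 1*(-17960))) = ((-16)² + 450)*(-27708 + (12295 + 17960)) = (256 + 450)*(-27708 + 30255) = 706*2547 = 1798182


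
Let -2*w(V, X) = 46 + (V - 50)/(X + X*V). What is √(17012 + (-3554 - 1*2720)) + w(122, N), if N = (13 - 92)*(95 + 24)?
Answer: -8865131/385441 + √10738 ≈ 80.624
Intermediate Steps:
N = -9401 (N = -79*119 = -9401)
w(V, X) = -23 - (-50 + V)/(2*(X + V*X)) (w(V, X) = -(46 + (V - 50)/(X + X*V))/2 = -(46 + (-50 + V)/(X + V*X))/2 = -23 - (-50 + V)/(2*(X + V*X)))
√(17012 + (-3554 - 1*2720)) + w(122, N) = √(17012 + (-3554 - 1*2720)) + (½)*(50 - 1*122 - 46*(-9401) - 46*122*(-9401))/(-9401*(1 + 122)) = √(17012 + (-3554 - 2720)) + (½)*(-1/9401)*(50 - 122 + 432446 + 52758412)/123 = √(17012 - 6274) + (½)*(-1/9401)*(1/123)*53190786 = √10738 - 8865131/385441 = -8865131/385441 + √10738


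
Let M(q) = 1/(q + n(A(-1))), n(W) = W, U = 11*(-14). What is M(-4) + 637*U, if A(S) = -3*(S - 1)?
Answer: -196195/2 ≈ -98098.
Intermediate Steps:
U = -154
A(S) = 3 - 3*S (A(S) = -3*(-1 + S) = 3 - 3*S)
M(q) = 1/(6 + q) (M(q) = 1/(q + (3 - 3*(-1))) = 1/(q + (3 + 3)) = 1/(q + 6) = 1/(6 + q))
M(-4) + 637*U = 1/(6 - 4) + 637*(-154) = 1/2 - 98098 = -196195/2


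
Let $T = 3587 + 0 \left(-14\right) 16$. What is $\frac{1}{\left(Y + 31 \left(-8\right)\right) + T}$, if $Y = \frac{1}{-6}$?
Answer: $\frac{6}{20033} \approx 0.00029951$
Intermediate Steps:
$Y = - \frac{1}{6} \approx -0.16667$
$T = 3587$ ($T = 3587 + 0 \cdot 16 = 3587 + 0 = 3587$)
$\frac{1}{\left(Y + 31 \left(-8\right)\right) + T} = \frac{1}{\left(- \frac{1}{6} + 31 \left(-8\right)\right) + 3587} = \frac{1}{\left(- \frac{1}{6} - 248\right) + 3587} = \frac{1}{- \frac{1489}{6} + 3587} = \frac{1}{\frac{20033}{6}} = \frac{6}{20033}$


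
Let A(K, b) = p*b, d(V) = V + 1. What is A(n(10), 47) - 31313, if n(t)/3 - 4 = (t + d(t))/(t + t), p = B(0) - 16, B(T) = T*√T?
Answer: -32065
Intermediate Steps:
d(V) = 1 + V
B(T) = T^(3/2)
p = -16 (p = 0^(3/2) - 16 = 0 - 16 = -16)
n(t) = 12 + 3*(1 + 2*t)/(2*t) (n(t) = 12 + 3*((t + (1 + t))/(t + t)) = 12 + 3*((1 + 2*t)/((2*t))) = 12 + 3*((1 + 2*t)*(1/(2*t))) = 12 + 3*((1 + 2*t)/(2*t)) = 12 + 3*(1 + 2*t)/(2*t))
A(K, b) = -16*b
A(n(10), 47) - 31313 = -16*47 - 31313 = -752 - 31313 = -32065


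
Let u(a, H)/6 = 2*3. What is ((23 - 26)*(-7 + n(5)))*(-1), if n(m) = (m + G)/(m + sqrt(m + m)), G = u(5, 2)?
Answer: 20 - 41*sqrt(10)/5 ≈ -5.9307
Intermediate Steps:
u(a, H) = 36 (u(a, H) = 6*(2*3) = 6*6 = 36)
G = 36
n(m) = (36 + m)/(m + sqrt(2)*sqrt(m)) (n(m) = (m + 36)/(m + sqrt(m + m)) = (36 + m)/(m + sqrt(2*m)) = (36 + m)/(m + sqrt(2)*sqrt(m)))
((23 - 26)*(-7 + n(5)))*(-1) = ((23 - 26)*(-7 + (36 + 5)/(5 + sqrt(2)*sqrt(5))))*(-1) = -3*(-7 + 41/(5 + sqrt(10)))*(-1) = (21 - 123/(5 + sqrt(10)))*(-1) = -21 + 123/(5 + sqrt(10))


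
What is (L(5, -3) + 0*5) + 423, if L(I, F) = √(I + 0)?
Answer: 423 + √5 ≈ 425.24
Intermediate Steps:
L(I, F) = √I
(L(5, -3) + 0*5) + 423 = (√5 + 0*5) + 423 = (√5 + 0) + 423 = √5 + 423 = 423 + √5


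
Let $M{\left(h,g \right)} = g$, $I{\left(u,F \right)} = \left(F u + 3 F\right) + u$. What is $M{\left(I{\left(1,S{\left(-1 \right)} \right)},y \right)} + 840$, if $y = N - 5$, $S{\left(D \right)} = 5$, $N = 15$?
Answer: $850$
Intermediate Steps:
$I{\left(u,F \right)} = u + 3 F + F u$ ($I{\left(u,F \right)} = \left(3 F + F u\right) + u = u + 3 F + F u$)
$y = 10$ ($y = 15 - 5 = 10$)
$M{\left(I{\left(1,S{\left(-1 \right)} \right)},y \right)} + 840 = 10 + 840 = 850$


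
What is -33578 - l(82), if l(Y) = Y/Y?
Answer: -33579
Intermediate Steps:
l(Y) = 1
-33578 - l(82) = -33578 - 1*1 = -33578 - 1 = -33579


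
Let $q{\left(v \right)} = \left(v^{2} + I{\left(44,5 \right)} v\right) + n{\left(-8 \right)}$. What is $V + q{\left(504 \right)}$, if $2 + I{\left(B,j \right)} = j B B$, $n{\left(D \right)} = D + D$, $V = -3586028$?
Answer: $1545684$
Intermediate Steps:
$n{\left(D \right)} = 2 D$
$I{\left(B,j \right)} = -2 + j B^{2}$ ($I{\left(B,j \right)} = -2 + j B B = -2 + B j B = -2 + j B^{2}$)
$q{\left(v \right)} = -16 + v^{2} + 9678 v$ ($q{\left(v \right)} = \left(v^{2} + \left(-2 + 5 \cdot 44^{2}\right) v\right) + 2 \left(-8\right) = \left(v^{2} + \left(-2 + 5 \cdot 1936\right) v\right) - 16 = \left(v^{2} + \left(-2 + 9680\right) v\right) - 16 = \left(v^{2} + 9678 v\right) - 16 = -16 + v^{2} + 9678 v$)
$V + q{\left(504 \right)} = -3586028 + \left(-16 + 504^{2} + 9678 \cdot 504\right) = -3586028 + \left(-16 + 254016 + 4877712\right) = -3586028 + 5131712 = 1545684$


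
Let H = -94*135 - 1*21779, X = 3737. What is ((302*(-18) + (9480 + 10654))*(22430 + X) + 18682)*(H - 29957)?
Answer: -24779608523648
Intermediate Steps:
H = -34469 (H = -12690 - 21779 = -34469)
((302*(-18) + (9480 + 10654))*(22430 + X) + 18682)*(H - 29957) = ((302*(-18) + (9480 + 10654))*(22430 + 3737) + 18682)*(-34469 - 29957) = ((-5436 + 20134)*26167 + 18682)*(-64426) = (14698*26167 + 18682)*(-64426) = (384602566 + 18682)*(-64426) = 384621248*(-64426) = -24779608523648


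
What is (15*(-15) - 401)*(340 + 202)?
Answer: -339292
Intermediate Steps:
(15*(-15) - 401)*(340 + 202) = (-225 - 401)*542 = -626*542 = -339292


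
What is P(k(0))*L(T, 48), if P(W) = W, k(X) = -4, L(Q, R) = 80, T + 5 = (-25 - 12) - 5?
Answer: -320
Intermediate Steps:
T = -47 (T = -5 + ((-25 - 12) - 5) = -5 + (-37 - 5) = -5 - 42 = -47)
P(k(0))*L(T, 48) = -4*80 = -320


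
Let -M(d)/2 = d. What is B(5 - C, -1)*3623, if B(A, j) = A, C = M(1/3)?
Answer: 61591/3 ≈ 20530.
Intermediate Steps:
M(d) = -2*d
C = -2/3 ≈ -0.66667
B(5 - C, -1)*3623 = (5 - 1*(-2/3))*3623 = (5 + 2/3)*3623 = (17/3)*3623 = 61591/3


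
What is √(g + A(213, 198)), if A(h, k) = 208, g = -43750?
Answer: 3*I*√4838 ≈ 208.67*I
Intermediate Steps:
√(g + A(213, 198)) = √(-43750 + 208) = √(-43542) = 3*I*√4838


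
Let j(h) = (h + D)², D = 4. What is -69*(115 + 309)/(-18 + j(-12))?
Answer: -636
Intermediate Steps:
j(h) = (4 + h)² (j(h) = (h + 4)² = (4 + h)²)
-69*(115 + 309)/(-18 + j(-12)) = -69*(115 + 309)/(-18 + (4 - 12)²) = -29256/(-18 + (-8)²) = -29256/(-18 + 64) = -29256/46 = -69*212/23 = -636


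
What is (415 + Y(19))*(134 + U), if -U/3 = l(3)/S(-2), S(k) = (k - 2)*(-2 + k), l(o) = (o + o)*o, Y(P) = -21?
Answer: 205865/4 ≈ 51466.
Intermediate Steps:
l(o) = 2*o² (l(o) = (2*o)*o = 2*o²)
S(k) = (-2 + k)² (S(k) = (-2 + k)*(-2 + k) = (-2 + k)²)
U = -27/8 (U = -3*2*3²/((-2 - 2)²) = -3*2*9/((-4)²) = -3*18/16 = -3*9/8 = -27/8 ≈ -3.3750)
(415 + Y(19))*(134 + U) = (415 - 21)*(134 - 27/8) = 394*(1045/8) = 205865/4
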